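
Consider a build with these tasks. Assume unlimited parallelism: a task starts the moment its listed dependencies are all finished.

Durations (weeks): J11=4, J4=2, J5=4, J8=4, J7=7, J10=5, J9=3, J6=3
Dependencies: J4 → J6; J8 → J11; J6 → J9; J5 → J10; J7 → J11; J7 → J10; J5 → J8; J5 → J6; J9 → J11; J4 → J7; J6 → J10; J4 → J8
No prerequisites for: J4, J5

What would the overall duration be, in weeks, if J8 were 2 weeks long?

Baseline: J4→J7→J10 = 2+7+5 = 14 → 14 weeks.
J8 has 2 weeks of float (longest path through it is 12).
That remains the longest chain; total 14 weeks.

14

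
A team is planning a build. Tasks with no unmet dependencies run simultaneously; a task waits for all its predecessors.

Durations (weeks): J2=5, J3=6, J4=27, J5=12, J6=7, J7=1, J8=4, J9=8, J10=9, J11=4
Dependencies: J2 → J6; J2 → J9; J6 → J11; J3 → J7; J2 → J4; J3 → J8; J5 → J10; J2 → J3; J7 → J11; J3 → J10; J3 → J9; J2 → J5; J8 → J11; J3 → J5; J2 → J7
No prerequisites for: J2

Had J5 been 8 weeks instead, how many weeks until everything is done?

As given, the longest chain is J2→J3→J5→J10 = 5+6+12+9 = 32, so the finish is 32 weeks.
J5 lies on that path, so at 8 weeks the path becomes 28 weeks.
New critical path: J2→J4 = 5+27 = 32 ⇒ 32 weeks.

32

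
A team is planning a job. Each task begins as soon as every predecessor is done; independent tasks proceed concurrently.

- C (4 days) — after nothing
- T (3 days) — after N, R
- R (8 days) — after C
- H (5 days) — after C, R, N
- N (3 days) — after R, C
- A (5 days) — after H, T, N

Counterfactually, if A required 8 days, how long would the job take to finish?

28

Actual critical path: C→R→N→H→A = 4+8+3+5+5 = 25 ⇒ 25 days.
A lies on that path, so at 8 days the path becomes 28 days.
The critical path is still C→R→N→H→A; finish is now 28 days.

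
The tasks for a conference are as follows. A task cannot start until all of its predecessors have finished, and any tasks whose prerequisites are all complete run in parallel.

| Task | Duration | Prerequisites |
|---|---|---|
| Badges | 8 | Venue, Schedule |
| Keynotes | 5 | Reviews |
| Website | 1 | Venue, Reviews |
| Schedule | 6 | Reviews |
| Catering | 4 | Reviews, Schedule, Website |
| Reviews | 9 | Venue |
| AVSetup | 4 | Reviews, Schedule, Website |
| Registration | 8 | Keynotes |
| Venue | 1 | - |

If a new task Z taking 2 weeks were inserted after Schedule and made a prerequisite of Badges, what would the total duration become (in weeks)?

26

Originally the schedule takes 24 weeks.
With Z inserted, Badges now waits for max(Venue, Schedule, Z).
New critical path: Venue→Reviews→Schedule→Z→Badges = 1+9+6+2+8 = 26 ⇒ 26 weeks.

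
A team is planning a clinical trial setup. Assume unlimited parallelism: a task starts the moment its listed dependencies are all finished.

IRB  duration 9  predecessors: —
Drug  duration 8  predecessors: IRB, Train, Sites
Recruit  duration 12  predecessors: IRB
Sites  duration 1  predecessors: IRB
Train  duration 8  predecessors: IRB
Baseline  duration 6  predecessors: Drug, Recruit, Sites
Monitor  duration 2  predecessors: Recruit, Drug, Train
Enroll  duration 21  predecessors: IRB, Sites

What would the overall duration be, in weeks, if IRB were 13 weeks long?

35

As given, the longest chain is IRB→Sites→Enroll = 9+1+21 = 31, so the finish is 31 weeks.
IRB lies on that path, so at 13 weeks the path becomes 35 weeks.
No other chain overtakes it, so the finish is 35 weeks.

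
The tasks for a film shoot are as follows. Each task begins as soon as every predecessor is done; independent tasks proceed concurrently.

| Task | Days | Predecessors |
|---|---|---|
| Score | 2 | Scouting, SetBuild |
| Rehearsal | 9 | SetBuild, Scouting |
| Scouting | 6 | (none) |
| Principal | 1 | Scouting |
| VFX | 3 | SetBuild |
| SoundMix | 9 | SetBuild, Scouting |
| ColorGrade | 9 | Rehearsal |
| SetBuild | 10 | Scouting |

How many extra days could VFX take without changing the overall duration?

The longest chain is Scouting→SetBuild→Rehearsal→ColorGrade = 6+10+9+9 = 34; overall finish 34 days.
Longest path through VFX: 19 days (earliest finish 19, latest finish 34).
So VFX can slip 34 − 19 = 15 days.

15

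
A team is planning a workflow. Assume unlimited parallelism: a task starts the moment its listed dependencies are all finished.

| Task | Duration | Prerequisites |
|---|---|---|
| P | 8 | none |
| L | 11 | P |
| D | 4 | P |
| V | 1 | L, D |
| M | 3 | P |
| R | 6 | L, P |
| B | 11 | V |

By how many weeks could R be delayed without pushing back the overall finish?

6

The longest chain is P→L→V→B = 8+11+1+11 = 31; overall finish 31 weeks.
Longest path through R: 25 weeks (earliest finish 25, latest finish 31).
Float = 31 − 25 = 6.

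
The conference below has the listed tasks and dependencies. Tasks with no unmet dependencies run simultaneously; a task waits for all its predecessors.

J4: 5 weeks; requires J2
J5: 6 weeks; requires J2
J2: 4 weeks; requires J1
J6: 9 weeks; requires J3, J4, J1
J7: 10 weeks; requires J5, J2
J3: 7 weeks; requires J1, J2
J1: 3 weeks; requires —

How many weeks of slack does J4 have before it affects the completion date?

2

J1→J2→J3→J6 = 3+4+7+9 = 23 sets the makespan at 23 weeks.
The longest chain containing J4 totals 21 weeks.
So J4 can slip 14 − 12 = 2 weeks.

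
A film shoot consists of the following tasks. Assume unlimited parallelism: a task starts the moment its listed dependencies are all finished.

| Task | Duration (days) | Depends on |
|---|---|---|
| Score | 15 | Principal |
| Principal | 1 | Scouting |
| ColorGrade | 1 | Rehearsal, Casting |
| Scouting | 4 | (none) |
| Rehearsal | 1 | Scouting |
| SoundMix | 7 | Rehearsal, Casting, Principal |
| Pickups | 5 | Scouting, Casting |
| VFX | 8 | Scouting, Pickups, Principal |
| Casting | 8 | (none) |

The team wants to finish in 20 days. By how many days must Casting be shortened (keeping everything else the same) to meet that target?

Current finish: 21 days; target: 20.
Casting is on every critical path, so each day cut from Casting cuts the finish by one (this holds down to a finish of 20).
Need 21 − 20 = 1 day off Casting → Casting becomes 7 days, finish becomes 20.

1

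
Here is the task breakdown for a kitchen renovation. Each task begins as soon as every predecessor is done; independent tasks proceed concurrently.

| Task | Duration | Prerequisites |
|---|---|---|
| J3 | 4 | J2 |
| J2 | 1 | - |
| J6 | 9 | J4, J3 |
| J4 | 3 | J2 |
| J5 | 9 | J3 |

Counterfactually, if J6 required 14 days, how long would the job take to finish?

19

Actual critical path: J2→J3→J6 = 1+4+9 = 14 ⇒ 14 days.
J6 lies on that path, so at 14 days the path becomes 19 days.
The critical path is still J2→J3→J6; finish is now 19 days.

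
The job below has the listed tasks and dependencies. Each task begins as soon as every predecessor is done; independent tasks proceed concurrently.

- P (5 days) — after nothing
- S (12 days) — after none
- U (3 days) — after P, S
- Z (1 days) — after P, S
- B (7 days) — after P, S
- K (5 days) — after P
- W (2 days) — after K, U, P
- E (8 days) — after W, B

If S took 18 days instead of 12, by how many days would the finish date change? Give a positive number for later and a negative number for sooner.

6

Actual critical path: S→B→E = 12+7+8 = 27 ⇒ 27 days.
S is on the critical path; changing it to 18 makes that path 33 days.
No other chain overtakes it, so the finish is 33 days.
Change in finish: 33 − 27 = +6 days.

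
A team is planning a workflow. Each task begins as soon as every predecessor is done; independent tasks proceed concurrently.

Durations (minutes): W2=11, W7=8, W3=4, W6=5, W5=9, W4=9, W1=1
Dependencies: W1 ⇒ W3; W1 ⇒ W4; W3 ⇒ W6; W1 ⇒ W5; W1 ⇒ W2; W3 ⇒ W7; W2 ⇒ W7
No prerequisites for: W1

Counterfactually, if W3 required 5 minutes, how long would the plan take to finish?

Critical path before the change: W1→W2→W7 = 1+11+8 = 20 giving 20 minutes.
W3 is off the critical path — its longest chain is 13 minutes, giving 7 of slack.
The critical path is still W1→W2→W7; finish is now 20 minutes.

20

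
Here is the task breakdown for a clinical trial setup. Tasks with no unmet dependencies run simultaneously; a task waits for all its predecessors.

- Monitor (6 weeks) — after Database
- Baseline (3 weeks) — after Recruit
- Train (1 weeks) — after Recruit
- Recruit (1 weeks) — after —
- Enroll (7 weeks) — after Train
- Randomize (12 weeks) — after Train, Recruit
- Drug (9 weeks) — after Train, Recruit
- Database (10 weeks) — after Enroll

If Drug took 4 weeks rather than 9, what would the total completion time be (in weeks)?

Baseline: Recruit→Train→Enroll→Database→Monitor = 1+1+7+10+6 = 25 → 25 weeks.
Drug is off the critical path — its longest chain is 11 weeks, giving 14 of slack.
The critical path is still Recruit→Train→Enroll→Database→Monitor; finish is now 25 weeks.

25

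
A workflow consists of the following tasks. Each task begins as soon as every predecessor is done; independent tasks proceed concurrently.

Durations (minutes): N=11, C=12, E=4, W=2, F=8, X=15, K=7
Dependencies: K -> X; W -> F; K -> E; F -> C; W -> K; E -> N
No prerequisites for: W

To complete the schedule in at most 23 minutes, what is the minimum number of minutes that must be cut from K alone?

1

Current finish: 24 minutes; target: 23.
K is on every critical path, so each minute cut from K cuts the finish by one (this holds down to a finish of 22).
Need 24 − 23 = 1 minute off K → K becomes 6 minutes, finish becomes 23.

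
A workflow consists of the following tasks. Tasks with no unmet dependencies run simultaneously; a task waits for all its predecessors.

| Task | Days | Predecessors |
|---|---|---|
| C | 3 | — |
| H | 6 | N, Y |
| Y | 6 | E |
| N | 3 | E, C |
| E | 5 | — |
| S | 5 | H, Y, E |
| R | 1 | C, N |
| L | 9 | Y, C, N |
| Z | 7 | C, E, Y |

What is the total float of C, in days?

5

E→Y→H→S = 5+6+6+5 = 22 sets the makespan at 22 days.
The longest chain containing C totals 17 days.
Float = 22 − 17 = 5.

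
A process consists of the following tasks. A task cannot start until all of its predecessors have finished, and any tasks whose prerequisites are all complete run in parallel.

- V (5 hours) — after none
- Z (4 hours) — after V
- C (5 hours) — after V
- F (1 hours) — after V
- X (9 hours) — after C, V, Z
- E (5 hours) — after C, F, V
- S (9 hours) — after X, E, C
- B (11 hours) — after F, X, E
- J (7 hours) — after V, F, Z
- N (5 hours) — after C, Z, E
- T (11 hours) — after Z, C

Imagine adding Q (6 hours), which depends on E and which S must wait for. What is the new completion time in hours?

Originally the plan takes 30 hours.
With Q inserted, S now waits for max(X, E, C, Q).
New critical path: V→C→X→B = 5+5+9+11 = 30 ⇒ 30 hours.

30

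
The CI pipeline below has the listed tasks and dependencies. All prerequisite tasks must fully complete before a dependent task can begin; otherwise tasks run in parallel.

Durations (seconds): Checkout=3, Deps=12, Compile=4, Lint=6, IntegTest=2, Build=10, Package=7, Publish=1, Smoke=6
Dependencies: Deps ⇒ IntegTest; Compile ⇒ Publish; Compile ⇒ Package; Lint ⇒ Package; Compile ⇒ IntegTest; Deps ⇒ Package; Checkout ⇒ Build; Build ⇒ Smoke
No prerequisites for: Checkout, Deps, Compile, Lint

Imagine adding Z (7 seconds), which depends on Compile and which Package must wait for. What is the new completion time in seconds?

19

Originally the schedule takes 19 seconds.
With Z inserted, Package now waits for max(Deps, Lint, Compile, Z).
New critical path: Checkout→Build→Smoke = 3+10+6 = 19 ⇒ 19 seconds.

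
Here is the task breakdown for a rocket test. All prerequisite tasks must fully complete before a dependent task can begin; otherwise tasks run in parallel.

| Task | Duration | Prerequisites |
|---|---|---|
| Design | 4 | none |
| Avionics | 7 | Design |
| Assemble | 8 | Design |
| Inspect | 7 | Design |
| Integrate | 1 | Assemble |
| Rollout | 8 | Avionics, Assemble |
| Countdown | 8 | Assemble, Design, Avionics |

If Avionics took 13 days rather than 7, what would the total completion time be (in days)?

Actual critical path: Design→Assemble→Rollout = 4+8+8 = 20 ⇒ 20 days.
Avionics is off the critical path — its longest chain is 19 days, giving 1 of slack.
New critical path: Design→Avionics→Rollout = 4+13+8 = 25 ⇒ 25 days.

25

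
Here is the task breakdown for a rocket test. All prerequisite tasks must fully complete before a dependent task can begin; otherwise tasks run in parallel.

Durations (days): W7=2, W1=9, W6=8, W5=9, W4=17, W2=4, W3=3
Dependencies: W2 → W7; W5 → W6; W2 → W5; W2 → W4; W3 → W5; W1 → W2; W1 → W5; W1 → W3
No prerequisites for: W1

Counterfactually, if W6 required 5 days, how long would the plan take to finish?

The binding path is W1→W2→W5→W6 = 9+4+9+8 = 30; finish at 30 days.
Since W6 is critical, the -3 change carries straight to that chain (now 27 days).
Now W1→W2→W4 = 9+4+17 = 30 is longest, so the finish becomes 30 days.

30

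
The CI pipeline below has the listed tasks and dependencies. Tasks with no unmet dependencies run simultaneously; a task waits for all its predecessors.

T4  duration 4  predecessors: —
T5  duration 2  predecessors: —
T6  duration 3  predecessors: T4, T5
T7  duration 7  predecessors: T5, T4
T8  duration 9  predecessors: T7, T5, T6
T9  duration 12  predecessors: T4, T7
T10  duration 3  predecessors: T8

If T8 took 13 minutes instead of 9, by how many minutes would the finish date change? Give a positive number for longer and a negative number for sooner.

The binding path is T4→T7→T8→T10 = 4+7+9+3 = 23; finish at 23 minutes.
T8 is on the critical path; changing it to 13 makes that path 27 minutes.
The critical path is still T4→T7→T8→T10; finish is now 27 minutes.
Change in finish: 27 − 23 = +4 minutes.

4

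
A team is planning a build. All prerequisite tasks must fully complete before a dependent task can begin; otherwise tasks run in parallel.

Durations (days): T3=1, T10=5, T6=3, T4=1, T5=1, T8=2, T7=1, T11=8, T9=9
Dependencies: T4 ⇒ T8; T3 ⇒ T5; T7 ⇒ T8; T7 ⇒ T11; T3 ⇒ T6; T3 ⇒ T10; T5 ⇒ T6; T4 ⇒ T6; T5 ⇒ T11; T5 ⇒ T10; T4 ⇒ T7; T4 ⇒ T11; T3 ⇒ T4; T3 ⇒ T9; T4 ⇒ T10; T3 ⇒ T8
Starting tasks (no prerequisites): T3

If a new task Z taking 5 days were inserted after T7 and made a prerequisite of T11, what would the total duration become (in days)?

Originally the job takes 11 days.
With Z inserted, T11 now waits for max(T7, T5, T4, Z).
New critical path: T3→T4→T7→Z→T11 = 1+1+1+5+8 = 16 ⇒ 16 days.

16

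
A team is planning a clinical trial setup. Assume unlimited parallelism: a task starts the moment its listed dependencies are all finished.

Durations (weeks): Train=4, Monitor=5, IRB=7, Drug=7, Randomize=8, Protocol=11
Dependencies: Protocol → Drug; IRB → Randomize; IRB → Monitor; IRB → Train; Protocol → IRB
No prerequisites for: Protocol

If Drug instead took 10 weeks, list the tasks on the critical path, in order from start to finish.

Protocol, IRB, Randomize

The binding path is Protocol→IRB→Randomize = 11+7+8 = 26; finish at 26 weeks.
The longest path through Drug is only 18 weeks, so Drug has float 8.
The critical path is still Protocol→IRB→Randomize; finish is now 26 weeks.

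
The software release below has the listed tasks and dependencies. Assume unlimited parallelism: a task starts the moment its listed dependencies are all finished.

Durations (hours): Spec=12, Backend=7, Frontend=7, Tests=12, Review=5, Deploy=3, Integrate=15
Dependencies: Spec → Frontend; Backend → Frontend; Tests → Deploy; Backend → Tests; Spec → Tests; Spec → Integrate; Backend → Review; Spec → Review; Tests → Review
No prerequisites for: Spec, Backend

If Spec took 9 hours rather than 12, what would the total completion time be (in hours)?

Actual critical path: Spec→Tests→Review = 12+12+5 = 29 ⇒ 29 hours.
Spec lies on that path, so at 9 hours the path becomes 26 hours.
That remains the longest chain; total 26 hours.

26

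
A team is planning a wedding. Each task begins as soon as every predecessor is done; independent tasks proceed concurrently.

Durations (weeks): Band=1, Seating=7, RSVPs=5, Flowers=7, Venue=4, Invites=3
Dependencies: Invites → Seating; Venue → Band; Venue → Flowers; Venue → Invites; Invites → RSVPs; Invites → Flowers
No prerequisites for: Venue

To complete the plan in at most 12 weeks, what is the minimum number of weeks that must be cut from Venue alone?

2

Current finish: 14 weeks; target: 12.
Venue is on every critical path, so each week cut from Venue cuts the finish by one (this holds down to a finish of 11).
Need 14 − 12 = 2 weeks off Venue → Venue becomes 2 weeks, finish becomes 12.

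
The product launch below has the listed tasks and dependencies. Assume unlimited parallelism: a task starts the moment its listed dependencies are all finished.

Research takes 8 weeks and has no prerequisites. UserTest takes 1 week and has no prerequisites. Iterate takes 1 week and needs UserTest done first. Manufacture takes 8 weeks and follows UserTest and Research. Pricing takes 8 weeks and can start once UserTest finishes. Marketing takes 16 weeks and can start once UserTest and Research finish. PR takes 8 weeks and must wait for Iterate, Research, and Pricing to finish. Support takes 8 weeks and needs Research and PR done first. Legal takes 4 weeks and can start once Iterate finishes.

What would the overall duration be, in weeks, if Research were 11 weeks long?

27

The binding path is UserTest→Pricing→PR→Support = 1+8+8+8 = 25; finish at 25 weeks.
The longest path through Research is only 24 weeks, so Research has float 1.
Now Research→Marketing = 11+16 = 27 is longest, so the finish becomes 27 weeks.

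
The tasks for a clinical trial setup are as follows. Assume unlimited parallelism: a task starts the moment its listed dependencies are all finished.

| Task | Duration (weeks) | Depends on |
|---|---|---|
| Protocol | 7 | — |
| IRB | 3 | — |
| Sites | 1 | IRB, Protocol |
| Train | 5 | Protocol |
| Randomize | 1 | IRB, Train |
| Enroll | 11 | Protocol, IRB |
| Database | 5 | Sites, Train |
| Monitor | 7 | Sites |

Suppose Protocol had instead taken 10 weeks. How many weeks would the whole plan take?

21

As given, the longest chain is Protocol→Enroll = 7+11 = 18, so the finish is 18 weeks.
Since Protocol is critical, the +3 change carries straight to that chain (now 21 weeks).
The critical path is still Protocol→Enroll; finish is now 21 weeks.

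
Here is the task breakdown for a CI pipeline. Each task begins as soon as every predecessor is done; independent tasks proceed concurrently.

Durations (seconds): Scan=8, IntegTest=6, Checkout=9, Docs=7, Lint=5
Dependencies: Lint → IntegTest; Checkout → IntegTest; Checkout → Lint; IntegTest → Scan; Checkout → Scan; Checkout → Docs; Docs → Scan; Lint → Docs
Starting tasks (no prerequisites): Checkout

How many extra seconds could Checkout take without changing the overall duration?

Checkout→Lint→Docs→Scan = 9+5+7+8 = 29 sets the makespan at 29 seconds.
The longest chain containing Checkout totals 29 seconds.
So Checkout can slip 9 − 9 = 0 seconds.

0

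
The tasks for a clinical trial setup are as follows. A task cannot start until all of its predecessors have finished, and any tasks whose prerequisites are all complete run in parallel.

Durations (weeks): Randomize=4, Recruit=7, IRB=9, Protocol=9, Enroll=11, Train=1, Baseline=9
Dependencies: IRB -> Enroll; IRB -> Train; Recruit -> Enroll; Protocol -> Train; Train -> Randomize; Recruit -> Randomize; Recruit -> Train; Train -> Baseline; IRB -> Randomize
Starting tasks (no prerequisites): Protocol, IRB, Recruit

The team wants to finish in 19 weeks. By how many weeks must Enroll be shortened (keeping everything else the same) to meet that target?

1

Current finish: 20 weeks; target: 19.
Enroll is on every critical path, so each week cut from Enroll cuts the finish by one (this holds down to a finish of 19).
Need 20 − 19 = 1 week off Enroll → Enroll becomes 10 weeks, finish becomes 19.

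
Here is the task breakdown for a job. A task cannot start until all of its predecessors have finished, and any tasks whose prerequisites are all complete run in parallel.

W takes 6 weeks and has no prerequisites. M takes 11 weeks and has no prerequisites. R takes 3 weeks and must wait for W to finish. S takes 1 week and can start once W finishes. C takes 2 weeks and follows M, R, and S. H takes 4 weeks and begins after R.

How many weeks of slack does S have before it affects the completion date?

4

The longest chain is W→R→H = 6+3+4 = 13; overall finish 13 weeks.
S finishes as early as 7 and must finish by 11.
Slack of S = 10 − 6 = 4 weeks.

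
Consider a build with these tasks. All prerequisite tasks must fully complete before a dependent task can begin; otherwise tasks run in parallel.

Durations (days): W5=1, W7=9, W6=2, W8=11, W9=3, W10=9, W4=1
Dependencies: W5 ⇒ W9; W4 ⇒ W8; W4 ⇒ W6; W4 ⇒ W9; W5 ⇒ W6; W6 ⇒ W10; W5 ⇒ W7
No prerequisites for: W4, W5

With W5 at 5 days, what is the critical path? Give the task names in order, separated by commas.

W5, W6, W10

Critical path before the change: W5→W6→W10 = 1+2+9 = 12 giving 12 days.
W5 lies on that path, so at 5 days the path becomes 16 days.
The critical path is still W5→W6→W10; finish is now 16 days.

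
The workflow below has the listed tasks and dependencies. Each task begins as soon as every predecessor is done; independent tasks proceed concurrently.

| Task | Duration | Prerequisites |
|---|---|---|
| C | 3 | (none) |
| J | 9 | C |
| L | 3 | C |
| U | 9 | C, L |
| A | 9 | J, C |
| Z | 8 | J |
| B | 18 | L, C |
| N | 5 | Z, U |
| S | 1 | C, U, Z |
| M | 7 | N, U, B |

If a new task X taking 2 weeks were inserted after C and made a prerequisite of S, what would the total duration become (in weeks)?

32

Originally the schedule takes 32 weeks.
With X inserted, S now waits for max(C, U, Z, X).
New critical path: C→J→Z→N→M = 3+9+8+5+7 = 32 ⇒ 32 weeks.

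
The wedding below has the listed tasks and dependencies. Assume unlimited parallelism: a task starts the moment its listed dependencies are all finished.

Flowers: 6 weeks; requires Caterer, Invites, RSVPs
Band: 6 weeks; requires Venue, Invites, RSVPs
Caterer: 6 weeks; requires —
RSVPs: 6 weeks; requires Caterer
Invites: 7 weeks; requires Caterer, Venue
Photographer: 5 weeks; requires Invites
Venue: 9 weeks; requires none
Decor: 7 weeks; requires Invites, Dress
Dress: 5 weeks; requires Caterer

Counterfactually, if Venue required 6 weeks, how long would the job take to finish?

20

Actual critical path: Venue→Invites→Decor = 9+7+7 = 23 ⇒ 23 weeks.
Venue lies on that path, so at 6 weeks the path becomes 20 weeks.
No other chain overtakes it, so the finish is 20 weeks.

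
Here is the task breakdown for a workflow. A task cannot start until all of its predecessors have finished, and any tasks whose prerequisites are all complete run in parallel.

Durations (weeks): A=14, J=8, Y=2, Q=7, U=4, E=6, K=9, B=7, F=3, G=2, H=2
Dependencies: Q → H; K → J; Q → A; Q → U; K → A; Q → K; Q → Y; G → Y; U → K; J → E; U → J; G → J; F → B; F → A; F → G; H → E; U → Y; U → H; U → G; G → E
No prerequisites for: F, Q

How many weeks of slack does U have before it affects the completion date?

The longest chain is Q→U→K→J→E = 7+4+9+8+6 = 34; overall finish 34 weeks.
U finishes as early as 11 and must finish by 11.
Slack of U = 7 − 7 = 0 weeks.

0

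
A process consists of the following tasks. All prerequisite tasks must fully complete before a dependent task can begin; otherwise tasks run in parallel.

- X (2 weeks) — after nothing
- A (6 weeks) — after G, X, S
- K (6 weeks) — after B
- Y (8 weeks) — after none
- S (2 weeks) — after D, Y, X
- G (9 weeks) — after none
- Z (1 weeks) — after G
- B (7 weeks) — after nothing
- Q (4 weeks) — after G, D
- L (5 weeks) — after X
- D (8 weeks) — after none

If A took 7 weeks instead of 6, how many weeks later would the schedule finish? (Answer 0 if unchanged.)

1

Actual critical path: Y→S→A = 8+2+6 = 16 ⇒ 16 weeks.
A lies on that path, so at 7 weeks the path becomes 17 weeks.
No other chain overtakes it, so the finish is 17 weeks.
Change in finish: 17 − 16 = +1 weeks.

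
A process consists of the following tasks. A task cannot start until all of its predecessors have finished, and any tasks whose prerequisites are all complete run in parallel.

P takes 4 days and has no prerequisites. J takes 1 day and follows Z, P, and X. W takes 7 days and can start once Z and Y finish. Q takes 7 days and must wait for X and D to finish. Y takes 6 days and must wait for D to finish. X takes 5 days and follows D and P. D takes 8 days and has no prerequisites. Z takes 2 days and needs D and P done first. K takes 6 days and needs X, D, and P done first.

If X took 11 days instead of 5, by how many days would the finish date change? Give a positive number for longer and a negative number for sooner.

5

Baseline: D→Y→W = 8+6+7 = 21 → 21 days.
X has 1 day of float (longest path through it is 20).
The binding chain switches to D→X→Q = 8+11+7 = 26; finish 26 days.
Change in finish: 26 − 21 = +5 days.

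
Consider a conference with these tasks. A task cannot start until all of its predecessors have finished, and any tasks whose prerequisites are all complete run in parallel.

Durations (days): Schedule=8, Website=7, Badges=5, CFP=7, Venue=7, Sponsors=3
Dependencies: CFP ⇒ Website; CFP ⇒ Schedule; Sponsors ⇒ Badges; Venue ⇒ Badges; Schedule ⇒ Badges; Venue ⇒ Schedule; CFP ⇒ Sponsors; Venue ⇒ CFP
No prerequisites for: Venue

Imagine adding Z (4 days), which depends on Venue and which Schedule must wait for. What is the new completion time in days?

Originally the conference takes 27 days.
With Z inserted, Schedule now waits for max(Venue, CFP, Z).
New critical path: Venue→CFP→Schedule→Badges = 7+7+8+5 = 27 ⇒ 27 days.

27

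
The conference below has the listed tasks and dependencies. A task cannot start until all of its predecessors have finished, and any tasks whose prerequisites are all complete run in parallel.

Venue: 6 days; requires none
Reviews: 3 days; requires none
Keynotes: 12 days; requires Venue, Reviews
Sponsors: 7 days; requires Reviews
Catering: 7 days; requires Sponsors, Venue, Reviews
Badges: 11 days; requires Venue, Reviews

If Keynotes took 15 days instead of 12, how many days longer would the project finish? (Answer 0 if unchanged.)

3

Baseline: Venue→Keynotes = 6+12 = 18 → 18 days.
Keynotes lies on that path, so at 15 days the path becomes 21 days.
No other chain overtakes it, so the finish is 21 days.
Change in finish: 21 − 18 = +3 days.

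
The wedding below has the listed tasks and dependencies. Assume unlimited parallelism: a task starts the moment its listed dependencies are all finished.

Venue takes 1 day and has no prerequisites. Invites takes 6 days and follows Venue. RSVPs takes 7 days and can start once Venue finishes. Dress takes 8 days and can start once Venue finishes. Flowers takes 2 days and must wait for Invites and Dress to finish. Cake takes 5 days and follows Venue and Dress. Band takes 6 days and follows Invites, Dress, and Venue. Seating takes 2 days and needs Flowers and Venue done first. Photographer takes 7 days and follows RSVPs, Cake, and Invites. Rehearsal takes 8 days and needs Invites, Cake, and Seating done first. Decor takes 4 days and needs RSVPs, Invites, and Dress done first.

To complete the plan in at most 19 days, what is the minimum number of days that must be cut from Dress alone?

3

Current finish: 22 days; target: 19.
Dress is on every critical path, so each day cut from Dress cuts the finish by one (this holds down to a finish of 19).
Need 22 − 19 = 3 days off Dress → Dress becomes 5 days, finish becomes 19.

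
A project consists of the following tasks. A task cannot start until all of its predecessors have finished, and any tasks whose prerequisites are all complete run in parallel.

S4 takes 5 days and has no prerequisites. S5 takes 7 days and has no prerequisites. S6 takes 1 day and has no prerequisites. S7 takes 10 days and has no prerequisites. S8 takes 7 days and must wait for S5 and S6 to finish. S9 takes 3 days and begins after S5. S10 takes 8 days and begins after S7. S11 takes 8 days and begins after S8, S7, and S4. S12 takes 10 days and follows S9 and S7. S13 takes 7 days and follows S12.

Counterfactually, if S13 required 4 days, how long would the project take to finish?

24

The binding path is S5→S9→S12→S13 = 7+3+10+7 = 27; finish at 27 days.
S13 is on the critical path; changing it to 4 makes that path 24 days.
The critical path is still S5→S9→S12→S13; finish is now 24 days.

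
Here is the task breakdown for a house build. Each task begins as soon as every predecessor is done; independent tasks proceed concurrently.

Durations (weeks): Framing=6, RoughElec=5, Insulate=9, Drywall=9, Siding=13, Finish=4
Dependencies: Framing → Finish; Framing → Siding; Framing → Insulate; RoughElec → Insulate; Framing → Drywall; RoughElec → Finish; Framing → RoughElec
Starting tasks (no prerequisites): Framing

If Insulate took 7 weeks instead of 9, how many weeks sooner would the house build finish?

As given, the longest chain is Framing→RoughElec→Insulate = 6+5+9 = 20, so the finish is 20 weeks.
Since Insulate is critical, the -2 change carries straight to that chain (now 18 weeks).
The binding chain switches to Framing→Siding = 6+13 = 19; finish 19 weeks.
Change in finish: 19 − 20 = -1 weeks.

1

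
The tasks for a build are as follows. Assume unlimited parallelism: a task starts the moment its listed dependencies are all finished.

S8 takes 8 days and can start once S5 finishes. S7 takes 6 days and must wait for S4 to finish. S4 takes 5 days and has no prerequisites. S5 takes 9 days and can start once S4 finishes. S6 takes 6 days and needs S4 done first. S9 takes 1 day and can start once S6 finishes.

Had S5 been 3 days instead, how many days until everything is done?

Baseline: S4→S5→S8 = 5+9+8 = 22 → 22 days.
S5 is on the critical path; changing it to 3 makes that path 16 days.
The critical path is still S4→S5→S8; finish is now 16 days.

16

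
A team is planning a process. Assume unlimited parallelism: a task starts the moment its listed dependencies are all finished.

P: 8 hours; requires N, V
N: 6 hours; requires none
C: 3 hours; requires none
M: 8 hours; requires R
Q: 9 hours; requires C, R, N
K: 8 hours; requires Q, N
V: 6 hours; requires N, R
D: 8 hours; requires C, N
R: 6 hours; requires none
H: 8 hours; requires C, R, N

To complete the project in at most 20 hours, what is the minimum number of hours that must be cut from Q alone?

Current finish: 23 hours; target: 20.
Q is on every critical path, so each hour cut from Q cuts the finish by one (this holds down to a finish of 20).
Need 23 − 20 = 3 hours off Q → Q becomes 6 hours, finish becomes 20.

3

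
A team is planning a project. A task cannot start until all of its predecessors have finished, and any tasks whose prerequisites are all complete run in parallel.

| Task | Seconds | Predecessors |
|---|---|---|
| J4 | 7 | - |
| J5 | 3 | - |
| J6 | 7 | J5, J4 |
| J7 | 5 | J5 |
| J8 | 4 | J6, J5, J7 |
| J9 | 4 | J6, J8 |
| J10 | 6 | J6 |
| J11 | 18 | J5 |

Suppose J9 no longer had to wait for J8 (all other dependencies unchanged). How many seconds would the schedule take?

21

Before: longest chain J4→J6→J8→J9 = 7+7+4+4 = 22, finish 22.
Without J8→J9, J9's earliest start moves from 18 to 14.
After: J5→J11 = 3+18 = 21 → 21 seconds.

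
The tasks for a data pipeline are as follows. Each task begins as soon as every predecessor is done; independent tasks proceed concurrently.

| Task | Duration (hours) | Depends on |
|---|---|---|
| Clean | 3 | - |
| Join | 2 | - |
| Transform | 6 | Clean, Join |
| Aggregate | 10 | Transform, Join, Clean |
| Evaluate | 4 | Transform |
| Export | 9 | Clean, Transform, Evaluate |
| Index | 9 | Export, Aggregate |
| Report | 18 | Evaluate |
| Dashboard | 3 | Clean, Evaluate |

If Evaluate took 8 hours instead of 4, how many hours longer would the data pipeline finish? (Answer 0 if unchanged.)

As given, the longest chain is Clean→Transform→Evaluate→Export→Index = 3+6+4+9+9 = 31, so the finish is 31 hours.
Evaluate is on the critical path; changing it to 8 makes that path 35 hours.
The critical path is still Clean→Transform→Evaluate→Export→Index; finish is now 35 hours.
Change in finish: 35 − 31 = +4 hours.

4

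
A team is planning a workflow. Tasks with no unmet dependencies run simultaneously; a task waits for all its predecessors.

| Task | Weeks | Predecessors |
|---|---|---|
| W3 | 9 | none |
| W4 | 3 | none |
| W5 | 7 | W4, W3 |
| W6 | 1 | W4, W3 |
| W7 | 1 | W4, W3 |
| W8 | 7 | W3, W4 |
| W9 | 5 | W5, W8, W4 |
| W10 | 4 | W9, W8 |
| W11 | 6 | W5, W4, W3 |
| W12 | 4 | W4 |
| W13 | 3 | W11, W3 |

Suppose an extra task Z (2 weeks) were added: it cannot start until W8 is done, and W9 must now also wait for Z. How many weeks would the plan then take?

27

Originally the plan takes 25 weeks.
With Z inserted, W9 now waits for max(W5, W8, W4, Z).
New critical path: W3→W8→Z→W9→W10 = 9+7+2+5+4 = 27 ⇒ 27 weeks.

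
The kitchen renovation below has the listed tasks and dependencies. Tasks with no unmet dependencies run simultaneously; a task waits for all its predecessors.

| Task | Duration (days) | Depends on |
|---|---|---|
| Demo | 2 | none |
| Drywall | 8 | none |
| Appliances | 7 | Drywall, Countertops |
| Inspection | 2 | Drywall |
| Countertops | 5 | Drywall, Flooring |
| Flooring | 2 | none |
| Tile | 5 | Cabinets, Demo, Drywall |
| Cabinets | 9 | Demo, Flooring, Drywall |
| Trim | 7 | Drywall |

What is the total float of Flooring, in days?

Drywall→Cabinets→Tile = 8+9+5 = 22 sets the makespan at 22 days.
Longest path through Flooring: 16 days (earliest finish 2, latest finish 8).
Slack of Flooring = 6 − 0 = 6 days.

6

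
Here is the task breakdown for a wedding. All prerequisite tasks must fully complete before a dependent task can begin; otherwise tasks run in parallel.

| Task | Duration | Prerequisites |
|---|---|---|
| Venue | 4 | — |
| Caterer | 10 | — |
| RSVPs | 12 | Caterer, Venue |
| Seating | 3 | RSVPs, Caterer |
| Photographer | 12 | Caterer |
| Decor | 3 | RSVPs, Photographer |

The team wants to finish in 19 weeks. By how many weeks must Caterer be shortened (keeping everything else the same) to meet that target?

6

Current finish: 25 weeks; target: 19.
Caterer is on every critical path, so each week cut from Caterer cuts the finish by one (this holds down to a finish of 19).
Need 25 − 19 = 6 weeks off Caterer → Caterer becomes 4 weeks, finish becomes 19.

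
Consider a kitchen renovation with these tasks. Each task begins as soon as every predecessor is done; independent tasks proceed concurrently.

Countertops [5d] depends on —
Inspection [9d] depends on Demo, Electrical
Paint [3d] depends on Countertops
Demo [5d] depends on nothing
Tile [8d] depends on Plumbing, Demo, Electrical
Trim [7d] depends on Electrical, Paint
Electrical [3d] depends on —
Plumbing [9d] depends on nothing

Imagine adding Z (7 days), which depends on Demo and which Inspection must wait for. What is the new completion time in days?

Originally the job takes 17 days.
With Z inserted, Inspection now waits for max(Demo, Electrical, Z).
New critical path: Demo→Z→Inspection = 5+7+9 = 21 ⇒ 21 days.

21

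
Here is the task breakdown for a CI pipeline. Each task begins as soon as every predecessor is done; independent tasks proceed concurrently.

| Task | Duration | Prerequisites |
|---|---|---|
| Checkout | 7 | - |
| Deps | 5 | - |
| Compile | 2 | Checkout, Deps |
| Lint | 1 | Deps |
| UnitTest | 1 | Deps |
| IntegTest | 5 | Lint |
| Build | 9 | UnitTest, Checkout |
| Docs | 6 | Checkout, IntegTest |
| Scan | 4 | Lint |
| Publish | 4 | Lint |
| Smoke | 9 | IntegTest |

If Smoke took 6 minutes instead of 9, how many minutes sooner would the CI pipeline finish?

As given, the longest chain is Deps→Lint→IntegTest→Smoke = 5+1+5+9 = 20, so the finish is 20 minutes.
Smoke is on the critical path; changing it to 6 makes that path 17 minutes.
The binding chain switches to Deps→Lint→IntegTest→Docs = 5+1+5+6 = 17; finish 17 minutes.
Change in finish: 17 − 20 = -3 minutes.

3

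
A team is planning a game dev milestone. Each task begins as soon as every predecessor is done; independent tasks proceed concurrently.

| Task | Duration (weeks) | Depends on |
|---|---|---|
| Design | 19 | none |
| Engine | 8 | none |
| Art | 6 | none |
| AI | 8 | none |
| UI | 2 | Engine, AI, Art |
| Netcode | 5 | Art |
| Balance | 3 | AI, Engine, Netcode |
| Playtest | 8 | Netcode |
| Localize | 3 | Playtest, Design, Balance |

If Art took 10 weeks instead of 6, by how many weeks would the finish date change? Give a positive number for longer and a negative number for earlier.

4

Actual critical path: Art→Netcode→Playtest→Localize = 6+5+8+3 = 22 ⇒ 22 weeks.
Since Art is critical, the +4 change carries straight to that chain (now 26 weeks).
The critical path is still Art→Netcode→Playtest→Localize; finish is now 26 weeks.
Change in finish: 26 − 22 = +4 weeks.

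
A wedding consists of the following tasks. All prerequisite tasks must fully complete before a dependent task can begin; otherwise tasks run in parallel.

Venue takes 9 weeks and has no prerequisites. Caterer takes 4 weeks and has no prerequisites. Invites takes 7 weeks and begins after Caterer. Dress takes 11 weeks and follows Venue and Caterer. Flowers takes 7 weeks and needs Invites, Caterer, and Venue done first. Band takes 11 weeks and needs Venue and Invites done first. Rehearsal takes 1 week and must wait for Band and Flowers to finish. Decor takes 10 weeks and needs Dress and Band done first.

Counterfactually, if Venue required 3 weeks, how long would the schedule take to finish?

Critical path before the change: Caterer→Invites→Band→Decor = 4+7+11+10 = 32 giving 32 weeks.
Venue is off the critical path — its longest chain is 30 weeks, giving 2 of slack.
No other chain overtakes it, so the finish is 32 weeks.

32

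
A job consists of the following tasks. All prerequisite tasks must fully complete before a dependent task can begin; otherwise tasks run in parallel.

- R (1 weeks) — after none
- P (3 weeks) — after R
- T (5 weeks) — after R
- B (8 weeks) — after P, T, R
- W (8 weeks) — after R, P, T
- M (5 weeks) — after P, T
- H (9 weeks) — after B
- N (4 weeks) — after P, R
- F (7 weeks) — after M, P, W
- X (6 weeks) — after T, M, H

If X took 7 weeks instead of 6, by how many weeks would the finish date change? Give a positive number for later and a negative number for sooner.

Baseline: R→T→B→H→X = 1+5+8+9+6 = 29 → 29 weeks.
X lies on that path, so at 7 weeks the path becomes 30 weeks.
The critical path is still R→T→B→H→X; finish is now 30 weeks.
Change in finish: 30 − 29 = +1 weeks.

1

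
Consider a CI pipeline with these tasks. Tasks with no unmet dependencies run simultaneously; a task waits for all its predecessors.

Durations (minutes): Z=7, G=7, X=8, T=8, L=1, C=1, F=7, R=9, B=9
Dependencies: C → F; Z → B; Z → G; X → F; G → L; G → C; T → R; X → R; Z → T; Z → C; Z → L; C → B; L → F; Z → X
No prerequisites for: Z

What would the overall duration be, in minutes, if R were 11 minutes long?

26

Actual critical path: Z→T→R = 7+8+9 = 24 ⇒ 24 minutes.
Since R is critical, the +2 change carries straight to that chain (now 26 minutes).
New critical path: Z→X→R = 7+8+11 = 26 ⇒ 26 minutes.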